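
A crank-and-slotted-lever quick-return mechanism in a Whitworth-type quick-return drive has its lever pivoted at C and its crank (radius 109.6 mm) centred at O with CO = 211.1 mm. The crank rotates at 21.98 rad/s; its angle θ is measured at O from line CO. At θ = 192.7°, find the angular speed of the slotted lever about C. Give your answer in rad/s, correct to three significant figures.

ω = 21.98 rad/s
Crank pin A relative to C: A = (d + r cosθ, r sinθ); lever angle φ = atan2(r sinθ, d + r cosθ).
Differentiating tanφ: φ̇ = rω(d cosθ + r)/(d² + r² + 2dr cosθ).
d² + r² + 2dr cosθ = |CA|² = 0.0114343 m²;  d cosθ + r = -0.096335 m.
|ω_lever| = |0.1096·21.98·-0.096335| / 0.0114343 = 20.296 rad/s.

20.3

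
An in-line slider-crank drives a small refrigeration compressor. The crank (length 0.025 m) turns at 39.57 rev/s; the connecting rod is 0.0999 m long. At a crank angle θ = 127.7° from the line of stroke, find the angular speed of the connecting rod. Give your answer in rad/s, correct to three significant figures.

ω = 248.6 rad/s (converted from 39.57 rev/s).
The rod makes angle φ with the slider axis where L sinφ = r sinθ; differentiating, L cosφ·φ̇ = r ω cosθ.
L cosφ = √(L² − r² sin²θ) = 0.097922 m.
|ω_rod| = r ω |cosθ| / √(L² − r² sin²θ) = 0.025·248.6·0.61153/0.097922 = 38.817 rad/s.

38.8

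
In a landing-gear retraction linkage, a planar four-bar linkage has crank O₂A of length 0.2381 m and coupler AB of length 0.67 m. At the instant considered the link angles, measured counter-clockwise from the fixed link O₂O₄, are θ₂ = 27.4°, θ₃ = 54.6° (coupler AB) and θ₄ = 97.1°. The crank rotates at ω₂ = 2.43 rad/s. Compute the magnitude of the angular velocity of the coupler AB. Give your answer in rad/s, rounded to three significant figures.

ω₂ = 2.43 rad/s
Differentiating the loop-closure r₂e^{iθ₂}+r₃e^{iθ₃}=r₁+r₄e^{iθ₄} gives r₂ω₂e^{iθ₂}+r₃ω₃e^{iθ₃}=r₄ω₄e^{iθ₄}.
Eliminating the other unknown: ω₃ = r₂ω₂ sin(θ₄−θ₂) / [r₃ sin(θ₃−θ₄)].
Numerator sine = +0.93789; denominator sine = -0.67559.
Result = 0.2381·2.43·(+0.93789) / (0.67·(-0.67559)) = -1.1988 rad/s; magnitude 1.1988 rad/s.

1.20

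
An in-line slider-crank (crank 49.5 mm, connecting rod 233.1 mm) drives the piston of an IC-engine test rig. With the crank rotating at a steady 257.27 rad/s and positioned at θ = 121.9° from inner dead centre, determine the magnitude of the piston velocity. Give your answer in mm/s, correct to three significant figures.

ω = 257.3 rad/s
For an in-line slider-crank, x = r cosθ + √(L² − r² sin²θ), so v = −rω sinθ·[1 + r cosθ/√(L² − r² sin²θ)].
With r = 0.0495 m, L = 0.2331 m, θ = 121.9°: √(L² − r² sin²θ) = 0.22928 m.
v = −0.0495·257.3·0.84897·[1 + 0.0495·-0.52844/0.22928] = -9.5781 m/s.
|v| = 9.5781 m/s = 9578.1 mm/s.

9580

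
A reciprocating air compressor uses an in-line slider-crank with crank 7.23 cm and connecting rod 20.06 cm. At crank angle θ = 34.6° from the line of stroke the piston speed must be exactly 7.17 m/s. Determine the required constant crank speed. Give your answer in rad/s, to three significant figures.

For an in-line slider-crank, |v_piston| = rω|sinθ|·[1 + r cosθ/√(L² − r² sin²θ)].
With r = 0.0723 m, L = 0.2006 m, θ = 34.6°: the bracketed kinematic factor |dx/dθ| = 0.053498 m.
ω = v/|dx/dθ| = 7.17/0.053498 = 134.02 rad/s.

134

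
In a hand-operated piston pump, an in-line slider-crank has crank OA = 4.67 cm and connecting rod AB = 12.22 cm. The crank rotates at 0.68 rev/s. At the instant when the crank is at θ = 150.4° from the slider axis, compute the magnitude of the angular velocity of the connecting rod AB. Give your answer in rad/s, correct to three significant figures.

ω = 4.273 rad/s (converted from 0.68 rev/s).
The rod makes angle φ with the slider axis where L sinφ = r sinθ; differentiating, L cosφ·φ̇ = r ω cosθ.
L cosφ = √(L² − r² sin²θ) = 0.12 m.
|ω_rod| = r ω |cosθ| / √(L² − r² sin²θ) = 0.0467·4.273·0.86949/0.12 = 1.4457 rad/s.

1.45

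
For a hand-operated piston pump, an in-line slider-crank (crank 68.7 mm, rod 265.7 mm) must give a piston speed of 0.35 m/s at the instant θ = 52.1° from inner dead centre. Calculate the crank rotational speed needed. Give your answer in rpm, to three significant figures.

53.0

For an in-line slider-crank, |v_piston| = rω|sinθ|·[1 + r cosθ/√(L² − r² sin²θ)].
With r = 0.0687 m, L = 0.2657 m, θ = 52.1°: the bracketed kinematic factor |dx/dθ| = 0.063005 m.
ω = v/|dx/dθ| = 0.35/0.063005 = 5.5551 rad/s.
N = 60ω/(2π) = 53.047 rpm.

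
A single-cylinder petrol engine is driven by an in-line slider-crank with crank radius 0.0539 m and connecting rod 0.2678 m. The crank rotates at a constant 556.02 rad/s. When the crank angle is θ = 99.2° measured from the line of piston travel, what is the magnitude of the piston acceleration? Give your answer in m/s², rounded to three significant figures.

ω = 556 rad/s
x(θ) = r cosθ + √(L² − r² sin²θ); with ω constant, a = ω²·d²x/dθ².
d²x/dθ² = −r cosθ − r²(cos2θ)/√u − r⁴ sin²2θ/(4u^{3/2}),  u = L² − r² sin²θ = 0.0688859 m².
Substituting r = 0.0539 m, L = 0.2678 m, θ = 99.2°: d²x/dθ² = +0.019109 m.
a = ω²·d²x/dθ² = (556)²·(+0.019109) = +5907.8 m/s²;  |a| = 5907.8 m/s².

5910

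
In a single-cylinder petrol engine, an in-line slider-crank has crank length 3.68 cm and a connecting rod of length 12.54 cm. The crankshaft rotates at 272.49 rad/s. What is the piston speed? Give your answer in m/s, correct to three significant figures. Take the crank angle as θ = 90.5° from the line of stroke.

ω = 272.5 rad/s
For an in-line slider-crank, x = r cosθ + √(L² − r² sin²θ), so v = −rω sinθ·[1 + r cosθ/√(L² − r² sin²θ)].
With r = 0.0368 m, L = 0.1254 m, θ = 90.5°: √(L² − r² sin²θ) = 0.11988 m.
v = −0.0368·272.5·0.99996·[1 + 0.0368·-0.00873/0.11988] = -10 m/s.
|v| = 10 m/s.

10.0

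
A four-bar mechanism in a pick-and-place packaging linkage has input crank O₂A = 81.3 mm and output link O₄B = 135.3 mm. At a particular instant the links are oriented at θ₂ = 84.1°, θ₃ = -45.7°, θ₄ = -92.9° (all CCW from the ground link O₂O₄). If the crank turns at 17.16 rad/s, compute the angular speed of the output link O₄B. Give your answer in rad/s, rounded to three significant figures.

ω₂ = 17.16 rad/s
Differentiating the loop-closure r₂e^{iθ₂}+r₃e^{iθ₃}=r₁+r₄e^{iθ₄} gives r₂ω₂e^{iθ₂}+r₃ω₃e^{iθ₃}=r₄ω₄e^{iθ₄}.
Eliminating the other unknown: ω₄ = r₂ω₂ sin(θ₂−θ₃) / [r₄ sin(θ₄−θ₃)].
Numerator sine = +0.76828; denominator sine = -0.73373.
Result = 0.0813·17.16·(+0.76828) / (0.1353·(-0.73373)) = -10.797 rad/s; magnitude 10.797 rad/s.

10.8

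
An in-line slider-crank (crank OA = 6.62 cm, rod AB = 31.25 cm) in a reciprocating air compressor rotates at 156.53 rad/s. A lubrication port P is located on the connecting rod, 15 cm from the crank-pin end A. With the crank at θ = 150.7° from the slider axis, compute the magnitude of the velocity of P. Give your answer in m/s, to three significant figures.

6.59

ω = 156.5 rad/s.  Crank-pin speed |V_A| = rω = 10.362 m/s, perpendicular to OA.
Rod angle: sinφ = −(r/L) sinθ ⇒ φ = -5.951°; ω_rod = −rω cosθ/√(L²−r²sin²θ) = +29.074 rad/s.
V_P = V_A + ω_rod × AP, with AP = 0.15 m along the rod.
Components: V_Px = −rω sinθ − a·ω_rod·sinφ = -4.619 m/s;  V_Py = rω cosθ + a·ω_rod·cosφ = -4.699 m/s.
|V_P| = √(V_Px² + V_Py²) = 6.5891 m/s.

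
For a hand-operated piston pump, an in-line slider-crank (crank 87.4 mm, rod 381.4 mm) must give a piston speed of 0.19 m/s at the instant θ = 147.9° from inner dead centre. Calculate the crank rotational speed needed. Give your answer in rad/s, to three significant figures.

For an in-line slider-crank, |v_piston| = rω|sinθ|·[1 + r cosθ/√(L² − r² sin²θ)].
With r = 0.0874 m, L = 0.3814 m, θ = 147.9°: the bracketed kinematic factor |dx/dθ| = 0.037361 m.
ω = v/|dx/dθ| = 0.19/0.037361 = 5.0856 rad/s.

5.09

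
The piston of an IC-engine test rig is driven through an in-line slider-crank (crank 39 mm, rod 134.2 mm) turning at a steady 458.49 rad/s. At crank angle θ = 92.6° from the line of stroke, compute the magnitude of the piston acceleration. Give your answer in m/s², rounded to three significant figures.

ω = 458.5 rad/s
x(θ) = r cosθ + √(L² − r² sin²θ); with ω constant, a = ω²·d²x/dθ².
d²x/dθ² = −r cosθ − r²(cos2θ)/√u − r⁴ sin²2θ/(4u^{3/2}),  u = L² − r² sin²θ = 0.0164918 m².
Substituting r = 0.039 m, L = 0.1342 m, θ = 92.6°: d²x/dθ² = +0.013562 m.
a = ω²·d²x/dθ² = (458.5)²·(+0.013562) = +2850.9 m/s²;  |a| = 2850.9 m/s².

2850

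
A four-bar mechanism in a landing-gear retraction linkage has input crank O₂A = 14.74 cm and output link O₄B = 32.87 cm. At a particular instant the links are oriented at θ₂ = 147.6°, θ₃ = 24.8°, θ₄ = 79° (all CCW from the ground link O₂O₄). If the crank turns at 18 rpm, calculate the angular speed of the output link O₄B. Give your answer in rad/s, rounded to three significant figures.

ω₂ = 1.885 rad/s (from 18 rpm).
Differentiating the loop-closure r₂e^{iθ₂}+r₃e^{iθ₃}=r₁+r₄e^{iθ₄} gives r₂ω₂e^{iθ₂}+r₃ω₃e^{iθ₃}=r₄ω₄e^{iθ₄}.
Eliminating the other unknown: ω₄ = r₂ω₂ sin(θ₂−θ₃) / [r₄ sin(θ₄−θ₃)].
Numerator sine = +0.84057; denominator sine = +0.81106.
Result = 0.1474·1.885·(+0.84057) / (0.3287·(+0.81106)) = +0.87602 rad/s; magnitude 0.87602 rad/s.

0.876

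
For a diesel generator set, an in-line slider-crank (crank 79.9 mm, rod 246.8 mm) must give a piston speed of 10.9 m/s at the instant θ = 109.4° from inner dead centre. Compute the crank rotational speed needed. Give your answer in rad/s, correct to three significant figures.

163

For an in-line slider-crank, |v_piston| = rω|sinθ|·[1 + r cosθ/√(L² − r² sin²θ)].
With r = 0.0799 m, L = 0.2468 m, θ = 109.4°: the bracketed kinematic factor |dx/dθ| = 0.066853 m.
ω = v/|dx/dθ| = 10.9/0.066853 = 163.04 rad/s.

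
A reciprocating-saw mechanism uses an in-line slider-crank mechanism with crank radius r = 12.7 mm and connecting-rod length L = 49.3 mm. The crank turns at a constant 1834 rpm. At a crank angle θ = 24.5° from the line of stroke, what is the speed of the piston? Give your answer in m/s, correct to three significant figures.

ω = 2π·1834/60 = 192.1 rad/s
For an in-line slider-crank, x = r cosθ + √(L² − r² sin²θ), so v = −rω sinθ·[1 + r cosθ/√(L² − r² sin²θ)].
With r = 0.0127 m, L = 0.0493 m, θ = 24.5°: √(L² − r² sin²θ) = 0.049018 m.
v = −0.0127·192.1·0.41469·[1 + 0.0127·0.90996/0.049018] = -1.25 m/s.
|v| = 1.25 m/s.

1.25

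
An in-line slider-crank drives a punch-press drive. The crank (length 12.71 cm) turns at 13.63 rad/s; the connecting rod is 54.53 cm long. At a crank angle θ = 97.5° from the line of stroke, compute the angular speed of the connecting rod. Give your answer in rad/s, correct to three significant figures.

ω = 13.63 rad/s
The rod makes angle φ with the slider axis where L sinφ = r sinθ; differentiating, L cosφ·φ̇ = r ω cosθ.
L cosφ = √(L² − r² sin²θ) = 0.53054 m.
|ω_rod| = r ω |cosθ| / √(L² − r² sin²θ) = 0.1271·13.63·0.13053/0.53054 = 0.42621 rad/s.

0.426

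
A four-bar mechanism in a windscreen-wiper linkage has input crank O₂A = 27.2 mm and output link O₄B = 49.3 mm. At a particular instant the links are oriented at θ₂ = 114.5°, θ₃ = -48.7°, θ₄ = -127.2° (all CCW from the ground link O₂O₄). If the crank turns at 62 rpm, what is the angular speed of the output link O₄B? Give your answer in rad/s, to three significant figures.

1.06

ω₂ = 6.493 rad/s (from 62 rpm).
Differentiating the loop-closure r₂e^{iθ₂}+r₃e^{iθ₃}=r₁+r₄e^{iθ₄} gives r₂ω₂e^{iθ₂}+r₃ω₃e^{iθ₃}=r₄ω₄e^{iθ₄}.
Eliminating the other unknown: ω₄ = r₂ω₂ sin(θ₂−θ₃) / [r₄ sin(θ₄−θ₃)].
Numerator sine = +0.28903; denominator sine = -0.97992.
Result = 0.0272·6.493·(+0.28903) / (0.0493·(-0.97992)) = -1.0566 rad/s; magnitude 1.0566 rad/s.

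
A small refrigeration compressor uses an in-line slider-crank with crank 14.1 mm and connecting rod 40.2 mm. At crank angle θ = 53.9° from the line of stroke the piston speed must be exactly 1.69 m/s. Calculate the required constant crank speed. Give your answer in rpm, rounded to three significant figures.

For an in-line slider-crank, |v_piston| = rω|sinθ|·[1 + r cosθ/√(L² − r² sin²θ)].
With r = 0.0141 m, L = 0.0402 m, θ = 53.9°: the bracketed kinematic factor |dx/dθ| = 0.013848 m.
ω = v/|dx/dθ| = 1.69/0.013848 = 122.04 rad/s.
N = 60ω/(2π) = 1165.4 rpm.

1170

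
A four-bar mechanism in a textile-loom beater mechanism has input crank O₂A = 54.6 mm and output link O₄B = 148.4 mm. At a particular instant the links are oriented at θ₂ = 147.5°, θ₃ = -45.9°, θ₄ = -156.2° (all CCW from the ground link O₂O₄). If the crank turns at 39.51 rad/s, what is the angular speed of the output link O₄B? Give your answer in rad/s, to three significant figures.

3.59

ω₂ = 39.51 rad/s
Differentiating the loop-closure r₂e^{iθ₂}+r₃e^{iθ₃}=r₁+r₄e^{iθ₄} gives r₂ω₂e^{iθ₂}+r₃ω₃e^{iθ₃}=r₄ω₄e^{iθ₄}.
Eliminating the other unknown: ω₄ = r₂ω₂ sin(θ₂−θ₃) / [r₄ sin(θ₄−θ₃)].
Numerator sine = -0.23175; denominator sine = -0.93789.
Result = 0.0546·39.51·(-0.23175) / (0.1484·(-0.93789)) = +3.5919 rad/s; magnitude 3.5919 rad/s.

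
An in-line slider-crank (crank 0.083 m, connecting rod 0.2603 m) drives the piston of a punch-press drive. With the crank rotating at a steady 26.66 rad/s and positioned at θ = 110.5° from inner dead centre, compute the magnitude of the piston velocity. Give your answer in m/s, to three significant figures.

ω = 26.66 rad/s
For an in-line slider-crank, x = r cosθ + √(L² − r² sin²θ), so v = −rω sinθ·[1 + r cosθ/√(L² − r² sin²θ)].
With r = 0.083 m, L = 0.2603 m, θ = 110.5°: √(L² − r² sin²θ) = 0.24842 m.
v = −0.083·26.66·0.93667·[1 + 0.083·-0.35021/0.24842] = -1.8301 m/s.
|v| = 1.8301 m/s.

1.83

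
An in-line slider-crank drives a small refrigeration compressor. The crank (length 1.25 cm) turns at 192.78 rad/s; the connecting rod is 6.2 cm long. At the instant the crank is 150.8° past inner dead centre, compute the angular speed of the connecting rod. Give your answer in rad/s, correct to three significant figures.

ω = 192.8 rad/s
The rod makes angle φ with the slider axis where L sinφ = r sinθ; differentiating, L cosφ·φ̇ = r ω cosθ.
L cosφ = √(L² − r² sin²θ) = 0.061699 m.
|ω_rod| = r ω |cosθ| / √(L² − r² sin²θ) = 0.0125·192.8·0.87292/0.061699 = 34.093 rad/s.

34.1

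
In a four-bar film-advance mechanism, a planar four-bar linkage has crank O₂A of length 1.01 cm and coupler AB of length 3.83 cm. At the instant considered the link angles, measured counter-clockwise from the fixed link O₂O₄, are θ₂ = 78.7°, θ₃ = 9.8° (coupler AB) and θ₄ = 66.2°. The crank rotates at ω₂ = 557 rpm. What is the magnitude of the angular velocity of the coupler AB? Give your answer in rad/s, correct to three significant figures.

4.00

ω₂ = 58.33 rad/s (from 557 rpm).
Differentiating the loop-closure r₂e^{iθ₂}+r₃e^{iθ₃}=r₁+r₄e^{iθ₄} gives r₂ω₂e^{iθ₂}+r₃ω₃e^{iθ₃}=r₄ω₄e^{iθ₄}.
Eliminating the other unknown: ω₃ = r₂ω₂ sin(θ₄−θ₂) / [r₃ sin(θ₃−θ₄)].
Numerator sine = -0.21644; denominator sine = -0.83292.
Result = 0.0101·58.33·(-0.21644) / (0.0383·(-0.83292)) = +3.997 rad/s; magnitude 3.997 rad/s.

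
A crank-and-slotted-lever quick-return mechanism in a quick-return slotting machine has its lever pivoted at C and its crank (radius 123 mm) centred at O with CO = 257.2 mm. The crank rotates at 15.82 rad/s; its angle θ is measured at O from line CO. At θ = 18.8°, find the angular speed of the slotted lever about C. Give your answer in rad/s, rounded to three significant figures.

ω = 15.82 rad/s
Crank pin A relative to C: A = (d + r cosθ, r sinθ); lever angle φ = atan2(r sinθ, d + r cosθ).
Differentiating tanφ: φ̇ = rω(d cosθ + r)/(d² + r² + 2dr cosθ).
d² + r² + 2dr cosθ = |CA|² = 0.141176 m²;  d cosθ + r = +0.36648 m.
|ω_lever| = |0.123·15.82·+0.36648| / 0.141176 = 5.0512 rad/s.

5.05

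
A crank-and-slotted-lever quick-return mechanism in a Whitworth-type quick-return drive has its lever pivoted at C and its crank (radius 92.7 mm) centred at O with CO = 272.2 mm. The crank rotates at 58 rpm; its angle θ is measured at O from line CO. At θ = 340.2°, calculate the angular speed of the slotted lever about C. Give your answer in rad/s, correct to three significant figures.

ω = 6.074 rad/s (from 58 rpm).
Crank pin A relative to C: A = (d + r cosθ, r sinθ); lever angle φ = atan2(r sinθ, d + r cosθ).
Differentiating tanφ: φ̇ = rω(d cosθ + r)/(d² + r² + 2dr cosθ).
d² + r² + 2dr cosθ = |CA|² = 0.130169 m²;  d cosθ + r = +0.34881 m.
|ω_lever| = |0.0927·6.074·+0.34881| / 0.130169 = 1.5087 rad/s.

1.51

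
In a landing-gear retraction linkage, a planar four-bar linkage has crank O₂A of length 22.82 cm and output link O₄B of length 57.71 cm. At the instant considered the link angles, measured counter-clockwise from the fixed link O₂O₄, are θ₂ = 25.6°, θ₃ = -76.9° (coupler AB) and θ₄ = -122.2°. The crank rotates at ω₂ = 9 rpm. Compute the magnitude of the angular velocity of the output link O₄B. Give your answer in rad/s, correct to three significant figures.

ω₂ = 0.9425 rad/s (from 9 rpm).
Differentiating the loop-closure r₂e^{iθ₂}+r₃e^{iθ₃}=r₁+r₄e^{iθ₄} gives r₂ω₂e^{iθ₂}+r₃ω₃e^{iθ₃}=r₄ω₄e^{iθ₄}.
Eliminating the other unknown: ω₄ = r₂ω₂ sin(θ₂−θ₃) / [r₄ sin(θ₄−θ₃)].
Numerator sine = +0.97630; denominator sine = -0.71080.
Result = 0.2282·0.9425·(+0.97630) / (0.5771·(-0.71080)) = -0.51188 rad/s; magnitude 0.51188 rad/s.

0.512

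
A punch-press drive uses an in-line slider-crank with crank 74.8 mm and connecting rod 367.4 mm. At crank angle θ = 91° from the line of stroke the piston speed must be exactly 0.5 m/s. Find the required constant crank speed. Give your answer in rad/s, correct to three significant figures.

6.71

For an in-line slider-crank, |v_piston| = rω|sinθ|·[1 + r cosθ/√(L² − r² sin²θ)].
With r = 0.0748 m, L = 0.3674 m, θ = 91°: the bracketed kinematic factor |dx/dθ| = 0.074517 m.
ω = v/|dx/dθ| = 0.5/0.074517 = 6.7099 rad/s.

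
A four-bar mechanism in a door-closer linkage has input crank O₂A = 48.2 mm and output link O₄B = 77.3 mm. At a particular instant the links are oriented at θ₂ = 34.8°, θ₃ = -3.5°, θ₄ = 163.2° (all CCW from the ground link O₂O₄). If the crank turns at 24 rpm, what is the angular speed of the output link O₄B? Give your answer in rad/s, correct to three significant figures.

4.22

ω₂ = 2.513 rad/s (from 24 rpm).
Differentiating the loop-closure r₂e^{iθ₂}+r₃e^{iθ₃}=r₁+r₄e^{iθ₄} gives r₂ω₂e^{iθ₂}+r₃ω₃e^{iθ₃}=r₄ω₄e^{iθ₄}.
Eliminating the other unknown: ω₄ = r₂ω₂ sin(θ₂−θ₃) / [r₄ sin(θ₄−θ₃)].
Numerator sine = +0.61978; denominator sine = +0.23005.
Result = 0.0482·2.513·(+0.61978) / (0.0773·(+0.23005)) = +4.222 rad/s; magnitude 4.222 rad/s.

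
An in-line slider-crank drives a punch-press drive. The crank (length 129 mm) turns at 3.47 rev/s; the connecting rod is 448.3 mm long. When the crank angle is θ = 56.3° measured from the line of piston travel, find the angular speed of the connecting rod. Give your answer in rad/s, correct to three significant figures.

3.59

ω = 21.8 rad/s (converted from 3.47 rev/s).
The rod makes angle φ with the slider axis where L sinφ = r sinθ; differentiating, L cosφ·φ̇ = r ω cosθ.
L cosφ = √(L² − r² sin²θ) = 0.43526 m.
|ω_rod| = r ω |cosθ| / √(L² − r² sin²θ) = 0.129·21.8·0.55484/0.43526 = 3.5852 rad/s.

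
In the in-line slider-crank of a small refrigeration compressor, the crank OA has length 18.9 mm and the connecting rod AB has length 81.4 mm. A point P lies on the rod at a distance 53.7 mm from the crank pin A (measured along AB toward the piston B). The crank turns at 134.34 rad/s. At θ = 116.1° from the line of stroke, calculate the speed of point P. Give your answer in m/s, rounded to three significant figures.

ω = 134.3 rad/s.  Crank-pin speed |V_A| = rω = 2.539 m/s, perpendicular to OA.
Rod angle: sinφ = −(r/L) sinθ ⇒ φ = -12.035°; ω_rod = −rω cosθ/√(L²−r²sin²θ) = +14.031 rad/s.
V_P = V_A + ω_rod × AP, with AP = 0.0537 m along the rod.
Components: V_Px = −rω sinθ − a·ω_rod·sinφ = -2.123 m/s;  V_Py = rω cosθ + a·ω_rod·cosφ = -0.38012 m/s.
|V_P| = √(V_Px² + V_Py²) = 2.1568 m/s.

2.16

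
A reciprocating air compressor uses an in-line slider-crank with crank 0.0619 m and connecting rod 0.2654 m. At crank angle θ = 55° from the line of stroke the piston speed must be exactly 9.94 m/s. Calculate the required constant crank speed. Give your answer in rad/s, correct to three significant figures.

173

For an in-line slider-crank, |v_piston| = rω|sinθ|·[1 + r cosθ/√(L² − r² sin²θ)].
With r = 0.0619 m, L = 0.2654 m, θ = 55°: the bracketed kinematic factor |dx/dθ| = 0.057616 m.
ω = v/|dx/dθ| = 9.94/0.057616 = 172.52 rad/s.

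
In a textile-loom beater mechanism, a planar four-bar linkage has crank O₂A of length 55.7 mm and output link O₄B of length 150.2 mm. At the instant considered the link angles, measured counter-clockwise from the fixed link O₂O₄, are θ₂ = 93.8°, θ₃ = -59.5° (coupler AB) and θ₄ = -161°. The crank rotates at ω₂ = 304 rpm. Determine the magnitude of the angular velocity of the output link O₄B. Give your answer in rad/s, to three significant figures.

5.41

ω₂ = 31.83 rad/s (from 304 rpm).
Differentiating the loop-closure r₂e^{iθ₂}+r₃e^{iθ₃}=r₁+r₄e^{iθ₄} gives r₂ω₂e^{iθ₂}+r₃ω₃e^{iθ₃}=r₄ω₄e^{iθ₄}.
Eliminating the other unknown: ω₄ = r₂ω₂ sin(θ₂−θ₃) / [r₄ sin(θ₄−θ₃)].
Numerator sine = +0.44932; denominator sine = -0.97992.
Result = 0.0557·31.83·(+0.44932) / (0.1502·(-0.97992)) = -5.4131 rad/s; magnitude 5.4131 rad/s.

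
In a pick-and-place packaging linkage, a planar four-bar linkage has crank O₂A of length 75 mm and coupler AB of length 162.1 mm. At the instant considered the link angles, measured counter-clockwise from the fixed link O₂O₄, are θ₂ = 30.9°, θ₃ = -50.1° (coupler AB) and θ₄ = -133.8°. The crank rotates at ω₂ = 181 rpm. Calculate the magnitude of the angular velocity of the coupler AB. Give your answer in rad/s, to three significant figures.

ω₂ = 18.95 rad/s (from 181 rpm).
Differentiating the loop-closure r₂e^{iθ₂}+r₃e^{iθ₃}=r₁+r₄e^{iθ₄} gives r₂ω₂e^{iθ₂}+r₃ω₃e^{iθ₃}=r₄ω₄e^{iθ₄}.
Eliminating the other unknown: ω₃ = r₂ω₂ sin(θ₄−θ₂) / [r₃ sin(θ₃−θ₄)].
Numerator sine = -0.26387; denominator sine = +0.99396.
Result = 0.075·18.95·(-0.26387) / (0.1621·(+0.99396)) = -2.3282 rad/s; magnitude 2.3282 rad/s.

2.33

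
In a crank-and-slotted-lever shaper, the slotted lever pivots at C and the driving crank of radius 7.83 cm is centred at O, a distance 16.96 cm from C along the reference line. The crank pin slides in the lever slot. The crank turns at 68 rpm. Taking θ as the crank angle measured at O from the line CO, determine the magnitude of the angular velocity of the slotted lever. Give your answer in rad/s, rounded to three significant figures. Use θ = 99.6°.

ω = 7.121 rad/s (from 68 rpm).
Crank pin A relative to C: A = (d + r cosθ, r sinθ); lever angle φ = atan2(r sinθ, d + r cosθ).
Differentiating tanφ: φ̇ = rω(d cosθ + r)/(d² + r² + 2dr cosθ).
d² + r² + 2dr cosθ = |CA|² = 0.0304658 m²;  d cosθ + r = +0.050016 m.
|ω_lever| = |0.0783·7.121·+0.050016| / 0.0304658 = 0.91537 rad/s.

0.915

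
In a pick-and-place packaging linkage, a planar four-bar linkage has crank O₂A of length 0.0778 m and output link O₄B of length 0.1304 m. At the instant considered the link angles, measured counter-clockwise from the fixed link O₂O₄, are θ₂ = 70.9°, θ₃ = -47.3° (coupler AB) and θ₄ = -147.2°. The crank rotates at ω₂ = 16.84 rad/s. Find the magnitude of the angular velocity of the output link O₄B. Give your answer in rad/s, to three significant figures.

ω₂ = 16.84 rad/s
Differentiating the loop-closure r₂e^{iθ₂}+r₃e^{iθ₃}=r₁+r₄e^{iθ₄} gives r₂ω₂e^{iθ₂}+r₃ω₃e^{iθ₃}=r₄ω₄e^{iθ₄}.
Eliminating the other unknown: ω₄ = r₂ω₂ sin(θ₂−θ₃) / [r₄ sin(θ₄−θ₃)].
Numerator sine = +0.88130; denominator sine = -0.98511.
Result = 0.0778·16.84·(+0.88130) / (0.1304·(-0.98511)) = -8.9885 rad/s; magnitude 8.9885 rad/s.

8.99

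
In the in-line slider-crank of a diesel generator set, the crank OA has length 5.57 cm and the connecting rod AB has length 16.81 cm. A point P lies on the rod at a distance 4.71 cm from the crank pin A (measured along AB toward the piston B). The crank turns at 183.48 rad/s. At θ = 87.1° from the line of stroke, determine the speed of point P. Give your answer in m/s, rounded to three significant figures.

ω = 183.5 rad/s.  Crank-pin speed |V_A| = rω = 10.22 m/s, perpendicular to OA.
Rod angle: sinφ = −(r/L) sinθ ⇒ φ = -19.325°; ω_rod = −rω cosθ/√(L²−r²sin²θ) = -3.2595 rad/s.
V_P = V_A + ω_rod × AP, with AP = 0.0471 m along the rod.
Components: V_Px = −rω sinθ − a·ω_rod·sinφ = -10.258 m/s;  V_Py = rω cosθ + a·ω_rod·cosφ = +0.37218 m/s.
|V_P| = √(V_Px² + V_Py²) = 10.264 m/s.

10.3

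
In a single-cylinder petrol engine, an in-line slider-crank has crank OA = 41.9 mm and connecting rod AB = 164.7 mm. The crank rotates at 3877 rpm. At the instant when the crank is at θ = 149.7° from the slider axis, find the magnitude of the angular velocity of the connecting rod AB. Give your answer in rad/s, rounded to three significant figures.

89.9

ω = 406 rad/s (converted from 3877 rpm).
The rod makes angle φ with the slider axis where L sinφ = r sinθ; differentiating, L cosφ·φ̇ = r ω cosθ.
L cosφ = √(L² − r² sin²θ) = 0.16334 m.
|ω_rod| = r ω |cosθ| / √(L² − r² sin²θ) = 0.0419·406·0.86340/0.16334 = 89.921 rad/s.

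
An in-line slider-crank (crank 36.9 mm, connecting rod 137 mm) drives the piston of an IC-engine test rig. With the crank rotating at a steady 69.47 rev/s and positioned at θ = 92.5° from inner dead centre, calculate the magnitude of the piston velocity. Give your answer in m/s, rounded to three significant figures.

15.9

ω = 2π·69.5 = 436.5 rad/s
For an in-line slider-crank, x = r cosθ + √(L² − r² sin²θ), so v = −rω sinθ·[1 + r cosθ/√(L² − r² sin²θ)].
With r = 0.0369 m, L = 0.137 m, θ = 92.5°: √(L² − r² sin²θ) = 0.13195 m.
v = −0.0369·436.5·0.99905·[1 + 0.0369·-0.04362/0.13195] = -15.895 m/s.
|v| = 15.895 m/s.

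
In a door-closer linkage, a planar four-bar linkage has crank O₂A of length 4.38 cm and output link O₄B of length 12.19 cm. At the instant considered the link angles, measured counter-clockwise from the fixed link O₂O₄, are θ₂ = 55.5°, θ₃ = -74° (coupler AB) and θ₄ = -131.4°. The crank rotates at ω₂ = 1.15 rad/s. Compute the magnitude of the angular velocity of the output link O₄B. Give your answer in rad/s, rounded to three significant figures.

0.378

ω₂ = 1.15 rad/s
Differentiating the loop-closure r₂e^{iθ₂}+r₃e^{iθ₃}=r₁+r₄e^{iθ₄} gives r₂ω₂e^{iθ₂}+r₃ω₃e^{iθ₃}=r₄ω₄e^{iθ₄}.
Eliminating the other unknown: ω₄ = r₂ω₂ sin(θ₂−θ₃) / [r₄ sin(θ₄−θ₃)].
Numerator sine = +0.77162; denominator sine = -0.84245.
Result = 0.0438·1.15·(+0.77162) / (0.1219·(-0.84245)) = -0.37847 rad/s; magnitude 0.37847 rad/s.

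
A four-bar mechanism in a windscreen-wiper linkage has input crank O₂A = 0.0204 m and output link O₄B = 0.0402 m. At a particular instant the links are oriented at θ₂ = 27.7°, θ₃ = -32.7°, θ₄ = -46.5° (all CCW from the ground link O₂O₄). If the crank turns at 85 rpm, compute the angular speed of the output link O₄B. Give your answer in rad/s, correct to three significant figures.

ω₂ = 8.901 rad/s (from 85 rpm).
Differentiating the loop-closure r₂e^{iθ₂}+r₃e^{iθ₃}=r₁+r₄e^{iθ₄} gives r₂ω₂e^{iθ₂}+r₃ω₃e^{iθ₃}=r₄ω₄e^{iθ₄}.
Eliminating the other unknown: ω₄ = r₂ω₂ sin(θ₂−θ₃) / [r₄ sin(θ₄−θ₃)].
Numerator sine = +0.86949; denominator sine = -0.23853.
Result = 0.0204·8.901·(+0.86949) / (0.0402·(-0.23853)) = -16.465 rad/s; magnitude 16.465 rad/s.

16.5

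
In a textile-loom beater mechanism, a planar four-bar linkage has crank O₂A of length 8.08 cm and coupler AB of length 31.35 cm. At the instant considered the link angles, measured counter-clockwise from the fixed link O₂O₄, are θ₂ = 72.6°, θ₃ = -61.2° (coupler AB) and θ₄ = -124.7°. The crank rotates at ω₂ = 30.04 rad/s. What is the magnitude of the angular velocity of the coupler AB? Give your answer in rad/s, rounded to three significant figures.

2.57

ω₂ = 30.04 rad/s
Differentiating the loop-closure r₂e^{iθ₂}+r₃e^{iθ₃}=r₁+r₄e^{iθ₄} gives r₂ω₂e^{iθ₂}+r₃ω₃e^{iθ₃}=r₄ω₄e^{iθ₄}.
Eliminating the other unknown: ω₃ = r₂ω₂ sin(θ₄−θ₂) / [r₃ sin(θ₃−θ₄)].
Numerator sine = +0.29737; denominator sine = +0.89493.
Result = 0.0808·30.04·(+0.29737) / (0.3135·(+0.89493)) = +2.5727 rad/s; magnitude 2.5727 rad/s.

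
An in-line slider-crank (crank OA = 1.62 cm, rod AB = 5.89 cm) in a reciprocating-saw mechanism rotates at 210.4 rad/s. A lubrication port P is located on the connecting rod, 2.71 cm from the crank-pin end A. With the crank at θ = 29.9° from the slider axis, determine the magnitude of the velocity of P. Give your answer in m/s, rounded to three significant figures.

ω = 210.4 rad/s.  Crank-pin speed |V_A| = rω = 3.4085 m/s, perpendicular to OA.
Rod angle: sinφ = −(r/L) sinθ ⇒ φ = -7.880°; ω_rod = −rω cosθ/√(L²−r²sin²θ) = -50.645 rad/s.
V_P = V_A + ω_rod × AP, with AP = 0.0271 m along the rod.
Components: V_Px = −rω sinθ − a·ω_rod·sinφ = -1.8873 m/s;  V_Py = rω cosθ + a·ω_rod·cosφ = +1.5953 m/s.
|V_P| = √(V_Px² + V_Py²) = 2.4712 m/s.

2.47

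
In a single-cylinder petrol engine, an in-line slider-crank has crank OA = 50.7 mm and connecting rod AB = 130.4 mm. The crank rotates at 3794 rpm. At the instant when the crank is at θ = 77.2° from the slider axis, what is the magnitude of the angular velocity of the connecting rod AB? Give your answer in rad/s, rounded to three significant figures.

ω = 397.3 rad/s (converted from 3794 rpm).
The rod makes angle φ with the slider axis where L sinφ = r sinθ; differentiating, L cosφ·φ̇ = r ω cosθ.
L cosφ = √(L² − r² sin²θ) = 0.12066 m.
|ω_rod| = r ω |cosθ| / √(L² − r² sin²θ) = 0.0507·397.3·0.22155/0.12066 = 36.985 rad/s.

37.0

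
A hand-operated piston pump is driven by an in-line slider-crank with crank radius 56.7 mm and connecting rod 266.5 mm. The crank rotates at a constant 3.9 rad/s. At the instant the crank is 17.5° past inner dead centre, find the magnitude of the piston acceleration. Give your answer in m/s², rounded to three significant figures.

0.974

ω = 3.9 rad/s
x(θ) = r cosθ + √(L² − r² sin²θ); with ω constant, a = ω²·d²x/dθ².
d²x/dθ² = −r cosθ − r²(cos2θ)/√u − r⁴ sin²2θ/(4u^{3/2}),  u = L² − r² sin²θ = 0.0707315 m².
Substituting r = 0.0567 m, L = 0.2665 m, θ = 17.5°: d²x/dθ² = -0.064023 m.
a = ω²·d²x/dθ² = (3.9)²·(-0.064023) = -0.97379 m/s²;  |a| = 0.97379 m/s².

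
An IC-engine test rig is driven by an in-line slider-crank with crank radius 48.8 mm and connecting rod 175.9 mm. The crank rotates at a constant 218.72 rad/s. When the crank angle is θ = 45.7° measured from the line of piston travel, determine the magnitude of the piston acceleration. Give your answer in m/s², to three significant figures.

1630

ω = 218.7 rad/s
x(θ) = r cosθ + √(L² − r² sin²θ); with ω constant, a = ω²·d²x/dθ².
d²x/dθ² = −r cosθ − r²(cos2θ)/√u − r⁴ sin²2θ/(4u^{3/2}),  u = L² − r² sin²θ = 0.029721 m².
Substituting r = 0.0488 m, L = 0.1759 m, θ = 45.7°: d²x/dθ² = -0.034022 m.
a = ω²·d²x/dθ² = (218.7)²·(-0.034022) = -1627.5 m/s²;  |a| = 1627.5 m/s².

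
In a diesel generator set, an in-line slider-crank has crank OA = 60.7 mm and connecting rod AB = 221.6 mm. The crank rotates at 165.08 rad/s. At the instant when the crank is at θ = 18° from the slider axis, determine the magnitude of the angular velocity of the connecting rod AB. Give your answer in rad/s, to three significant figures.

43.2

ω = 165.1 rad/s
The rod makes angle φ with the slider axis where L sinφ = r sinθ; differentiating, L cosφ·φ̇ = r ω cosθ.
L cosφ = √(L² − r² sin²θ) = 0.2208 m.
|ω_rod| = r ω |cosθ| / √(L² − r² sin²θ) = 0.0607·165.1·0.95106/0.2208 = 43.16 rad/s.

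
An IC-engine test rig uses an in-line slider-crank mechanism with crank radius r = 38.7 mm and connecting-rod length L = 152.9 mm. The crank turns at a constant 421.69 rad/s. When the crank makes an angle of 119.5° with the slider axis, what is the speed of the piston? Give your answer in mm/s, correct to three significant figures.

12400

ω = 421.7 rad/s
For an in-line slider-crank, x = r cosθ + √(L² − r² sin²θ), so v = −rω sinθ·[1 + r cosθ/√(L² − r² sin²θ)].
With r = 0.0387 m, L = 0.1529 m, θ = 119.5°: √(L² − r² sin²θ) = 0.14914 m.
v = −0.0387·421.7·0.87036·[1 + 0.0387·-0.49242/0.14914] = -12.389 m/s.
|v| = 12.389 m/s = 12389 mm/s.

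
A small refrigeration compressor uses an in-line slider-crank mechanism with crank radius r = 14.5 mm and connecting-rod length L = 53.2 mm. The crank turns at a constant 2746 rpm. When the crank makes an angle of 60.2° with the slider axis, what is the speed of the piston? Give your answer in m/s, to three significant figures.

4.12

ω = 2π·2746/60 = 287.6 rad/s
For an in-line slider-crank, x = r cosθ + √(L² − r² sin²θ), so v = −rω sinθ·[1 + r cosθ/√(L² − r² sin²θ)].
With r = 0.0145 m, L = 0.0532 m, θ = 60.2°: √(L² − r² sin²θ) = 0.051691 m.
v = −0.0145·287.6·0.86777·[1 + 0.0145·0.49697/0.051691] = -4.1227 m/s.
|v| = 4.1227 m/s.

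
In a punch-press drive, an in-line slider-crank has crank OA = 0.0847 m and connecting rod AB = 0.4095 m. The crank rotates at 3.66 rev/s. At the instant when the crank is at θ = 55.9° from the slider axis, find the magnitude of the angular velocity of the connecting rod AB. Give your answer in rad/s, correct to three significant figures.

2.71

ω = 23 rad/s (converted from 3.66 rev/s).
The rod makes angle φ with the slider axis where L sinφ = r sinθ; differentiating, L cosφ·φ̇ = r ω cosθ.
L cosφ = √(L² − r² sin²θ) = 0.40345 m.
|ω_rod| = r ω |cosθ| / √(L² − r² sin²θ) = 0.0847·23·0.56064/0.40345 = 2.7067 rad/s.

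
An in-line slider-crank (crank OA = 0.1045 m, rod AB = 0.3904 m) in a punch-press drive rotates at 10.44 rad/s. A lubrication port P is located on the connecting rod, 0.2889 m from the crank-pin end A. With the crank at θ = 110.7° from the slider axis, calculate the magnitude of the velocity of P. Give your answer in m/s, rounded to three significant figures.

0.952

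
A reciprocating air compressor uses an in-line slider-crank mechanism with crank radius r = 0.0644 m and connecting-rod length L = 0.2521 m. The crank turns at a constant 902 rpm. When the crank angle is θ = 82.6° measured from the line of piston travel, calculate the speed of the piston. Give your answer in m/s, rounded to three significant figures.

ω = 2π·902/60 = 94.46 rad/s
For an in-line slider-crank, x = r cosθ + √(L² − r² sin²θ), so v = −rω sinθ·[1 + r cosθ/√(L² − r² sin²θ)].
With r = 0.0644 m, L = 0.2521 m, θ = 82.6°: √(L² − r² sin²θ) = 0.24388 m.
v = −0.0644·94.46·0.99167·[1 + 0.0644·0.12880/0.24388] = -6.2375 m/s.
|v| = 6.2375 m/s.

6.24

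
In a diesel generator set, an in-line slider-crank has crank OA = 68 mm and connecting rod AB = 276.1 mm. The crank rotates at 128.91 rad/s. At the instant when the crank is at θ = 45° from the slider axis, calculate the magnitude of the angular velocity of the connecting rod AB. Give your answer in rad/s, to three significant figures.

ω = 128.9 rad/s
The rod makes angle φ with the slider axis where L sinφ = r sinθ; differentiating, L cosφ·φ̇ = r ω cosθ.
L cosφ = √(L² − r² sin²θ) = 0.27188 m.
|ω_rod| = r ω |cosθ| / √(L² − r² sin²θ) = 0.068·128.9·0.70711/0.27188 = 22.798 rad/s.

22.8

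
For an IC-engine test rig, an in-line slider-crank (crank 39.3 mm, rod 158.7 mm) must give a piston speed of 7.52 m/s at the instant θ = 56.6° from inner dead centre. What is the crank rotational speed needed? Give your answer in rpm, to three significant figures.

1920

For an in-line slider-crank, |v_piston| = rω|sinθ|·[1 + r cosθ/√(L² − r² sin²θ)].
With r = 0.0393 m, L = 0.1587 m, θ = 56.6°: the bracketed kinematic factor |dx/dθ| = 0.037381 m.
ω = v/|dx/dθ| = 7.52/0.037381 = 201.17 rad/s.
N = 60ω/(2π) = 1921.1 rpm.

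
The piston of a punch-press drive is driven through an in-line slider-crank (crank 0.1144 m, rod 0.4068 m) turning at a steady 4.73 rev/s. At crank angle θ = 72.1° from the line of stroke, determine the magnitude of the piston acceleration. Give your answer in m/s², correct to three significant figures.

7.35

ω = 2π·4.73 = 29.72 rad/s
x(θ) = r cosθ + √(L² − r² sin²θ); with ω constant, a = ω²·d²x/dθ².
d²x/dθ² = −r cosθ − r²(cos2θ)/√u − r⁴ sin²2θ/(4u^{3/2}),  u = L² − r² sin²θ = 0.153635 m².
Substituting r = 0.1144 m, L = 0.4068 m, θ = 72.1°: d²x/dθ² = -0.0083241 m.
a = ω²·d²x/dθ² = (29.72)²·(-0.0083241) = -7.3522 m/s²;  |a| = 7.3522 m/s².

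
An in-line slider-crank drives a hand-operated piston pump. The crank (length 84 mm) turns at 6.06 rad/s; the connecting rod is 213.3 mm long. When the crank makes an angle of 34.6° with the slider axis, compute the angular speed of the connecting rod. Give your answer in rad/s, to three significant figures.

ω = 6.06 rad/s
The rod makes angle φ with the slider axis where L sinφ = r sinθ; differentiating, L cosφ·φ̇ = r ω cosθ.
L cosφ = √(L² − r² sin²θ) = 0.2079 m.
|ω_rod| = r ω |cosθ| / √(L² − r² sin²θ) = 0.084·6.06·0.82314/0.2079 = 2.0155 rad/s.

2.02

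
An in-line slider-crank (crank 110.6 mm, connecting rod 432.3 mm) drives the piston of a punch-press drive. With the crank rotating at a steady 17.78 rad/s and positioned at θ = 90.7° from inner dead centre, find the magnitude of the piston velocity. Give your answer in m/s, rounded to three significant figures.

ω = 17.78 rad/s
For an in-line slider-crank, x = r cosθ + √(L² − r² sin²θ), so v = −rω sinθ·[1 + r cosθ/√(L² − r² sin²θ)].
With r = 0.1106 m, L = 0.4323 m, θ = 90.7°: √(L² − r² sin²θ) = 0.41791 m.
v = −0.1106·17.78·0.99993·[1 + 0.1106·-0.01222/0.41791] = -1.96 m/s.
|v| = 1.96 m/s.

1.96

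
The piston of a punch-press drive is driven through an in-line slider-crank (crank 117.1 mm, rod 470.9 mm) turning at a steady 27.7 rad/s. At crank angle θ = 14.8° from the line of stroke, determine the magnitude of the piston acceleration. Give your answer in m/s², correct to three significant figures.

106

ω = 27.7 rad/s
x(θ) = r cosθ + √(L² − r² sin²θ); with ω constant, a = ω²·d²x/dθ².
d²x/dθ² = −r cosθ − r²(cos2θ)/√u − r⁴ sin²2θ/(4u^{3/2}),  u = L² − r² sin²θ = 0.220852 m².
Substituting r = 0.1171 m, L = 0.4709 m, θ = 14.8°: d²x/dθ² = -0.1387 m.
a = ω²·d²x/dθ² = (27.7)²·(-0.1387) = -106.42 m/s²;  |a| = 106.42 m/s².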